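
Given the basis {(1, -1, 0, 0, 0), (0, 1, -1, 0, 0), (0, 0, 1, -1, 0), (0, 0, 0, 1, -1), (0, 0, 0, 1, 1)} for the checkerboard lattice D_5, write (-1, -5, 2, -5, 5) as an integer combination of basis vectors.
-b₁ - 6b₂ - 4b₃ - 7b₄ - 2b₅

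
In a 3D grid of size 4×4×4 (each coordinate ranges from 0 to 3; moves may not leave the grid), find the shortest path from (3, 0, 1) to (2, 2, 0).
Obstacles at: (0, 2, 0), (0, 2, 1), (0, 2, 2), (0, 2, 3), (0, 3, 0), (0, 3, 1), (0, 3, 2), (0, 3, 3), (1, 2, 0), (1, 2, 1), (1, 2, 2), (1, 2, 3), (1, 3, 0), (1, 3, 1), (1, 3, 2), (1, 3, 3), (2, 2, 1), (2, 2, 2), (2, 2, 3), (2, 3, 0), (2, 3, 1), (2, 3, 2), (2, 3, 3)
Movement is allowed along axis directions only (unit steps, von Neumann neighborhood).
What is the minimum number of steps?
4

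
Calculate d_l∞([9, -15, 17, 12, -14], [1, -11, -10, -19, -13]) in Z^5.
31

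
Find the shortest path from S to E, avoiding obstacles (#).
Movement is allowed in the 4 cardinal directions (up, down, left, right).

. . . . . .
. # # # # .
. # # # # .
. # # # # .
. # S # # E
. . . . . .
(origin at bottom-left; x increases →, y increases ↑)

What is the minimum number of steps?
5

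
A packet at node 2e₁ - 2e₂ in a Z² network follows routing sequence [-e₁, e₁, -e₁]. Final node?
(1, -2)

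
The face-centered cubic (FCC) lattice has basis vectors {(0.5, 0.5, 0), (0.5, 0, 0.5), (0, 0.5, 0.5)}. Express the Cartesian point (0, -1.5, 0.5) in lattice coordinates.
-2b₁ + 2b₂ - b₃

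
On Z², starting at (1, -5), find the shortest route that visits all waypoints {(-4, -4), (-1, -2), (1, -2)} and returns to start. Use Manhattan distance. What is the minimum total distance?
16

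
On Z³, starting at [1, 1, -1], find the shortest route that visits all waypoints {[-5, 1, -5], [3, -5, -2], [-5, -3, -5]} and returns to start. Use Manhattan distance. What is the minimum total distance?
36
(one optimal route: (1, 1, -1) → (-5, 1, -5) → (-5, -3, -5) → (3, -5, -2) → (1, 1, -1))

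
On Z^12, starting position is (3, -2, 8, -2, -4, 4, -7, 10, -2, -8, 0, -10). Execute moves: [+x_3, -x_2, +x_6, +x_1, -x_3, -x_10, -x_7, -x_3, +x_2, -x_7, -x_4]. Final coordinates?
(4, -2, 7, -3, -4, 5, -9, 10, -2, -9, 0, -10)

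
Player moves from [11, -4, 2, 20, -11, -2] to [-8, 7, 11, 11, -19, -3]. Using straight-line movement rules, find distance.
26.6271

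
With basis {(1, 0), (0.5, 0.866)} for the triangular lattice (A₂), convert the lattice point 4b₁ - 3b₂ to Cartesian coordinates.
(2.5, -2.598)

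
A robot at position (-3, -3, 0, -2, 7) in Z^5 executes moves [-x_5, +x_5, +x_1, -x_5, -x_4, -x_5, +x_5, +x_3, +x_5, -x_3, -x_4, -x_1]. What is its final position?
(-3, -3, 0, -4, 7)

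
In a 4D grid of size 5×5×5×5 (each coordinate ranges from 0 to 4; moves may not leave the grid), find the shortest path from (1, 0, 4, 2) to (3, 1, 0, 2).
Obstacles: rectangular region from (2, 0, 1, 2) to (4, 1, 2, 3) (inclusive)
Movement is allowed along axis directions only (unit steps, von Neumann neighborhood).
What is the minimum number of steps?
7
(one shortest path: (1, 0, 4, 2) → (1, 1, 4, 2) → (1, 1, 3, 2) → (1, 1, 2, 2) → (1, 1, 1, 2) → (1, 1, 0, 2) → (2, 1, 0, 2) → (3, 1, 0, 2))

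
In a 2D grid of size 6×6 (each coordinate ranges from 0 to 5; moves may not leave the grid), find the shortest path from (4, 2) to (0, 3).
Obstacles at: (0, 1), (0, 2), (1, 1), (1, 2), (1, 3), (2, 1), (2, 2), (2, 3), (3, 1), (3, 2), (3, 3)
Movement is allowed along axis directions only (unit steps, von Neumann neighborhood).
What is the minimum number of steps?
7
(one shortest path: (4, 2) → (4, 3) → (4, 4) → (3, 4) → (2, 4) → (1, 4) → (0, 4) → (0, 3))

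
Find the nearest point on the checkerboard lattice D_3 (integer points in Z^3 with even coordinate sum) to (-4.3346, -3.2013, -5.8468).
(-5, -3, -6)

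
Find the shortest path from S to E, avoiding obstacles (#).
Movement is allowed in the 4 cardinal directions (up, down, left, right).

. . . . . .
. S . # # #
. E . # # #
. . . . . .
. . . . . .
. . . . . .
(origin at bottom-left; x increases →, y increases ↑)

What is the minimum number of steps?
1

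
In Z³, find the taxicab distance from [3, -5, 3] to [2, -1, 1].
7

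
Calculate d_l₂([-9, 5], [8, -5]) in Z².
19.7231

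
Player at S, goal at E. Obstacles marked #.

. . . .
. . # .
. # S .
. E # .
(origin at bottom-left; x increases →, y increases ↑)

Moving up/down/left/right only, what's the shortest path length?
10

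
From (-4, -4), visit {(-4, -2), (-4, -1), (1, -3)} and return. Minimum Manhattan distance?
16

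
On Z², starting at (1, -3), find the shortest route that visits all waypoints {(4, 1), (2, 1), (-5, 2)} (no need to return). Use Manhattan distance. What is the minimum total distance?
17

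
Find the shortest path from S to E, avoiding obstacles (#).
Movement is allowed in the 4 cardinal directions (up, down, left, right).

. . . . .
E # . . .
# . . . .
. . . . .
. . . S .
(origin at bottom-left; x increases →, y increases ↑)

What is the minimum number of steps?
8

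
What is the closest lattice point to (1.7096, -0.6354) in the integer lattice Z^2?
(2, -1)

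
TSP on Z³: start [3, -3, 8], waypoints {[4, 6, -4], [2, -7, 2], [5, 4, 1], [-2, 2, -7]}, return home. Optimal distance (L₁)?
70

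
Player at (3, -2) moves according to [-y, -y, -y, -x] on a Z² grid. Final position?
(2, -5)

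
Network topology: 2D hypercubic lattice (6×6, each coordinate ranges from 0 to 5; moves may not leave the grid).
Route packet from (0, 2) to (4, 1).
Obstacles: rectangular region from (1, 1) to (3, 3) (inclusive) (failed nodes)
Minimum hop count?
7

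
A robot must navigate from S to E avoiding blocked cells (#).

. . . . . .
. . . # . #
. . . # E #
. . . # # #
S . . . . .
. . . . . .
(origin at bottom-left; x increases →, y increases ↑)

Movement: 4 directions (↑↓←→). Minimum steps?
10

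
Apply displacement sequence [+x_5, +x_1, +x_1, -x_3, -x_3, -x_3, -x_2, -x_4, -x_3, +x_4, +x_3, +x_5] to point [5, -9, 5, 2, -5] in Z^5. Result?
(7, -10, 2, 2, -3)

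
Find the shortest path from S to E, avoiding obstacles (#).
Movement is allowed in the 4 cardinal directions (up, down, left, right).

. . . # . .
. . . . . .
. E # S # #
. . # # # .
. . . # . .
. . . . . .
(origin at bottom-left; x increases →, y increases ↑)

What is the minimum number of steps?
4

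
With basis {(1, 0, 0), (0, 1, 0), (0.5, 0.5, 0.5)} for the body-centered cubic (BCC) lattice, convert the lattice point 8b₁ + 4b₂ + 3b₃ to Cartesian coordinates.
(9.5, 5.5, 1.5)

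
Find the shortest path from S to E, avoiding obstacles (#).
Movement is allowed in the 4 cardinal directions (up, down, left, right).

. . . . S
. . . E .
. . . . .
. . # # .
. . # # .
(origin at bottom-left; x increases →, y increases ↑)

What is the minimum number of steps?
2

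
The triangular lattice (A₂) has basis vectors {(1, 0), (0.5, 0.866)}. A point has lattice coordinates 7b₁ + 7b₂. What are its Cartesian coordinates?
(10.5, 6.062)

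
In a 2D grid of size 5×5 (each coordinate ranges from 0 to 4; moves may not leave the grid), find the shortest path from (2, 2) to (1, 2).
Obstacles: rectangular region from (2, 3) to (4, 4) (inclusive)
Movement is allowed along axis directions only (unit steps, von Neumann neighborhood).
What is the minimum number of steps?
1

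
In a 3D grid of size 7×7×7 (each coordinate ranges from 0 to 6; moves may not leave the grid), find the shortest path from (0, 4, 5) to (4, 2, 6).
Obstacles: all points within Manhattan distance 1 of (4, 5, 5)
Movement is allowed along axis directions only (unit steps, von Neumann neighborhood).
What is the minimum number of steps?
7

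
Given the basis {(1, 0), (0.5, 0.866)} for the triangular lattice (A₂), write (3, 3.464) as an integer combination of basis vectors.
b₁ + 4b₂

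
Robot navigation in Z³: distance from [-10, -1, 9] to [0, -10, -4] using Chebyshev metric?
13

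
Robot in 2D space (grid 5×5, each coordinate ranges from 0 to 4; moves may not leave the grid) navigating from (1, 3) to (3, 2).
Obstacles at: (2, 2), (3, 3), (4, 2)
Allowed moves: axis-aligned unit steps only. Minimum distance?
5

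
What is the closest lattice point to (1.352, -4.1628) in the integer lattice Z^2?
(1, -4)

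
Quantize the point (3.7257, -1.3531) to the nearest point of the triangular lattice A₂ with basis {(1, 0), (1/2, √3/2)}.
(4, -1.732)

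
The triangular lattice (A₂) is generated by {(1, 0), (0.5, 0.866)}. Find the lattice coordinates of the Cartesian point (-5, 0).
-5b₁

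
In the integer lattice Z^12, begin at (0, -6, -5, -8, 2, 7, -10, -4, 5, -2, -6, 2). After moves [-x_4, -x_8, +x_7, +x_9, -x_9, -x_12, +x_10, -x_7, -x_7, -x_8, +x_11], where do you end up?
(0, -6, -5, -9, 2, 7, -11, -6, 5, -1, -5, 1)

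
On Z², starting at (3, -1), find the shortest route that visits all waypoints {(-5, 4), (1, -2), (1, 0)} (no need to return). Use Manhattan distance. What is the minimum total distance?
15
(one optimal route: (3, -1) → (1, -2) → (1, 0) → (-5, 4))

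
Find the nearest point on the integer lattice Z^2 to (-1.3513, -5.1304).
(-1, -5)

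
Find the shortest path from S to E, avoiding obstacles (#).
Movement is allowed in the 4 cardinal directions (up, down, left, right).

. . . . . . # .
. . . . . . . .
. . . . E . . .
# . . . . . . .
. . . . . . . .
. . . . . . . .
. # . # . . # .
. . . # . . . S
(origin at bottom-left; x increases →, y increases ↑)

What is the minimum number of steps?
8
(one shortest path: (7, 0) → (6, 0) → (5, 0) → (4, 0) → (4, 1) → (4, 2) → (4, 3) → (4, 4) → (4, 5))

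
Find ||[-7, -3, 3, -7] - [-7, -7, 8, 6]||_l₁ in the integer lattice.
22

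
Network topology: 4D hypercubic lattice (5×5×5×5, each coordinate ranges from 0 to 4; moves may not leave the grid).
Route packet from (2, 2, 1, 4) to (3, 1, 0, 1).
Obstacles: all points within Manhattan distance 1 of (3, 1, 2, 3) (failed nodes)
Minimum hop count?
6
(one shortest path: (2, 2, 1, 4) → (3, 2, 1, 4) → (3, 1, 1, 4) → (3, 1, 0, 4) → (3, 1, 0, 3) → (3, 1, 0, 2) → (3, 1, 0, 1))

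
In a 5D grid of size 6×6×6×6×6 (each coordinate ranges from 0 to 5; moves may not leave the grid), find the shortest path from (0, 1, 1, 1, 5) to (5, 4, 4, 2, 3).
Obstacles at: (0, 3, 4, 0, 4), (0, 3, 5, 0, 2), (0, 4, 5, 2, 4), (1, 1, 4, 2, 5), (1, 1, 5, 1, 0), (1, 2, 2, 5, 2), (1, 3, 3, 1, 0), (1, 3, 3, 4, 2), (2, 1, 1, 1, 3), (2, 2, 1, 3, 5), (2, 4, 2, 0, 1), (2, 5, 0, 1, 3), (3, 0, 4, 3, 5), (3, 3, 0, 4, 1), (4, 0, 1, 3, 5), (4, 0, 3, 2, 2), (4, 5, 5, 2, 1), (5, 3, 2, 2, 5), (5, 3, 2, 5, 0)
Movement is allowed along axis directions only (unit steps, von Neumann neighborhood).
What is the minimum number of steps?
14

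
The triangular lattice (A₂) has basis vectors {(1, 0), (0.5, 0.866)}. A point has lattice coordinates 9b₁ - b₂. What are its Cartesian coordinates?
(8.5, -0.866)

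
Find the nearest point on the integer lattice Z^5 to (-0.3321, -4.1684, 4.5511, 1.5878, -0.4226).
(0, -4, 5, 2, 0)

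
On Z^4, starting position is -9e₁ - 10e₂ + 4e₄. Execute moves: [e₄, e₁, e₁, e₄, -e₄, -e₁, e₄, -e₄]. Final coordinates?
(-8, -10, 0, 5)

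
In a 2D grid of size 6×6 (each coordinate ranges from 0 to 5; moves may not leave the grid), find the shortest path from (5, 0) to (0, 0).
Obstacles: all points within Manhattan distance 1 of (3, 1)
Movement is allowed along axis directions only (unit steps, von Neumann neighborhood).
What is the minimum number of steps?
11
(one shortest path: (5, 0) → (5, 1) → (5, 2) → (4, 2) → (4, 3) → (3, 3) → (2, 3) → (1, 3) → (0, 3) → (0, 2) → (0, 1) → (0, 0))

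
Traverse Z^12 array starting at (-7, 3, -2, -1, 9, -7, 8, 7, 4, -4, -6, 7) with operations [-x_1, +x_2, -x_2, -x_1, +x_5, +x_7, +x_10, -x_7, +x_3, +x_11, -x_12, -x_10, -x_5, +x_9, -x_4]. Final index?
(-9, 3, -1, -2, 9, -7, 8, 7, 5, -4, -5, 6)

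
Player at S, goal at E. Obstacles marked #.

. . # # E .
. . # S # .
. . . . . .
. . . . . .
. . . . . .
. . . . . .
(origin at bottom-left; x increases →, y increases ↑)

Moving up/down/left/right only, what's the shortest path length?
6
(one shortest path: (3, 4) → (3, 3) → (4, 3) → (5, 3) → (5, 4) → (5, 5) → (4, 5))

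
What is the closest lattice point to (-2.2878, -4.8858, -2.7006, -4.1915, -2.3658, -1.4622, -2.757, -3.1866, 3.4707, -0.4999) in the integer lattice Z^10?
(-2, -5, -3, -4, -2, -1, -3, -3, 3, 0)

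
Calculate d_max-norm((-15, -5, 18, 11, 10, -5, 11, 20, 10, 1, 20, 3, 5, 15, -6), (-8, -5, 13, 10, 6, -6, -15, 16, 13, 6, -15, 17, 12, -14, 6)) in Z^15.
35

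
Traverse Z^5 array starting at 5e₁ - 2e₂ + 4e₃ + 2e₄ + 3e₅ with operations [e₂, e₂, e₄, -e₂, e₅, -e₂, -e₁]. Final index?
(4, -2, 4, 3, 4)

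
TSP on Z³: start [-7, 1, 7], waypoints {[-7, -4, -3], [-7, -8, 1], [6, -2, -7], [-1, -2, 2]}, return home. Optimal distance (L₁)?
72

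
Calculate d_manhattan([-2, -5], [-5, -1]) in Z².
7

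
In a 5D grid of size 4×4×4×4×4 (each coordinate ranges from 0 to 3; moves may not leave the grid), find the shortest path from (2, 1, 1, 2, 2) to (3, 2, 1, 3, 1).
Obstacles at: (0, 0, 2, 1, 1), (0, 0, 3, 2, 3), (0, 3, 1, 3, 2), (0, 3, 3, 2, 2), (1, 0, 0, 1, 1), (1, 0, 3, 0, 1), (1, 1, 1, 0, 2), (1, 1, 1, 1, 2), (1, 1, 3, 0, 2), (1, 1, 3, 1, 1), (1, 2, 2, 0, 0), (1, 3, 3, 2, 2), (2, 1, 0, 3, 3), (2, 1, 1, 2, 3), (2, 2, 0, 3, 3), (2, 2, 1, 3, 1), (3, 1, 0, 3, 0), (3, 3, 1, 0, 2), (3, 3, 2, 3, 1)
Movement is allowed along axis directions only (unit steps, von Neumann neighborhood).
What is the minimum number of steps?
4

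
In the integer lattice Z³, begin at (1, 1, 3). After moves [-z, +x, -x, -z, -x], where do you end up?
(0, 1, 1)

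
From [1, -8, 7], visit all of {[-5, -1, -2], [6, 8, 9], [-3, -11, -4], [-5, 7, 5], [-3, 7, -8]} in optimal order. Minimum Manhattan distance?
79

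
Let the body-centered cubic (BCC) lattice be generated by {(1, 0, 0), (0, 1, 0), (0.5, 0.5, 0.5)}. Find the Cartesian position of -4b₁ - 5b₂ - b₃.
(-4.5, -5.5, -0.5)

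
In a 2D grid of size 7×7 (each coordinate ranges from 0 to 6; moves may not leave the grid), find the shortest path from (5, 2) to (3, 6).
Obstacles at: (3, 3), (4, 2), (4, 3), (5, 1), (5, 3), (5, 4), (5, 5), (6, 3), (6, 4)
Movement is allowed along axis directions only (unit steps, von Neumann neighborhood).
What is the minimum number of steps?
14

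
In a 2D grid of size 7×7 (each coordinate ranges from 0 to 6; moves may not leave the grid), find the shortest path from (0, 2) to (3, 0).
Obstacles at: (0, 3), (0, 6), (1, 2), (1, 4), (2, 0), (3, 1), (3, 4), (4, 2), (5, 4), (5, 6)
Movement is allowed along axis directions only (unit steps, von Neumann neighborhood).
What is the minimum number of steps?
13
(one shortest path: (0, 2) → (0, 1) → (1, 1) → (2, 1) → (2, 2) → (3, 2) → (3, 3) → (4, 3) → (5, 3) → (5, 2) → (5, 1) → (4, 1) → (4, 0) → (3, 0))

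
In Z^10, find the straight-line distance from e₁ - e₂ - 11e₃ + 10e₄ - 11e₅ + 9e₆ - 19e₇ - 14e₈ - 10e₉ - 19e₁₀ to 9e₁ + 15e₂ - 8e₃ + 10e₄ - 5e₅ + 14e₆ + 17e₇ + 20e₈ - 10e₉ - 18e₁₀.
53.3198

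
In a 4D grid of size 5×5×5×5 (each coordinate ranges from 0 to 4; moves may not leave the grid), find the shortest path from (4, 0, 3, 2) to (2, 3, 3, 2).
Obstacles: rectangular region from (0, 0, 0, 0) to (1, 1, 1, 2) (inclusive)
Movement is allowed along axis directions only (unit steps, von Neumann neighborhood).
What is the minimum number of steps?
5
(one shortest path: (4, 0, 3, 2) → (3, 0, 3, 2) → (2, 0, 3, 2) → (2, 1, 3, 2) → (2, 2, 3, 2) → (2, 3, 3, 2))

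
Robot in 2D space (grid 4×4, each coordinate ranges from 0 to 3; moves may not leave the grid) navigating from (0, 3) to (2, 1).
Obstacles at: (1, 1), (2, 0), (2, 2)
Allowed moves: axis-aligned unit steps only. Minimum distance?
6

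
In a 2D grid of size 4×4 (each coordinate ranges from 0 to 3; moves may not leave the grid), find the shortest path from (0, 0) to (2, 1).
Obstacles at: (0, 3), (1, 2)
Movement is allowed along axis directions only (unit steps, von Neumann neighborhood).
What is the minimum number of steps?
3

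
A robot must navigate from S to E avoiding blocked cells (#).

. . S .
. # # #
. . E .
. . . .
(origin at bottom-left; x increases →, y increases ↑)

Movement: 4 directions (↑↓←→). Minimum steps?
6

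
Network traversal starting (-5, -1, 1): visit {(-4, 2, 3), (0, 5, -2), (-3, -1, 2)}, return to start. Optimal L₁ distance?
34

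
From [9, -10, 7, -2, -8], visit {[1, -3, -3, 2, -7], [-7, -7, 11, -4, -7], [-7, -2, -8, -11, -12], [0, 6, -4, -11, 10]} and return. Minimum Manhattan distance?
174
(one optimal route: (9, -10, 7, -2, -8) → (1, -3, -3, 2, -7) → (0, 6, -4, -11, 10) → (-7, -2, -8, -11, -12) → (-7, -7, 11, -4, -7) → (9, -10, 7, -2, -8))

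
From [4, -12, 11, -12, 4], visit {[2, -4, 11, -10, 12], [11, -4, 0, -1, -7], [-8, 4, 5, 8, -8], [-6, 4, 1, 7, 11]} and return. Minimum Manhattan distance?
180
(one optimal route: (4, -12, 11, -12, 4) → (2, -4, 11, -10, 12) → (-6, 4, 1, 7, 11) → (-8, 4, 5, 8, -8) → (11, -4, 0, -1, -7) → (4, -12, 11, -12, 4))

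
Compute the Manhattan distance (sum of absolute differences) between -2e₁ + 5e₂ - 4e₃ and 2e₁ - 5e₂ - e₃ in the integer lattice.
17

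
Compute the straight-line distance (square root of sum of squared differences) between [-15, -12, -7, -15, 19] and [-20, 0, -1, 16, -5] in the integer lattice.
41.7373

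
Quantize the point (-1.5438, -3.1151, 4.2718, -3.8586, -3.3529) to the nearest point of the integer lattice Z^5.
(-2, -3, 4, -4, -3)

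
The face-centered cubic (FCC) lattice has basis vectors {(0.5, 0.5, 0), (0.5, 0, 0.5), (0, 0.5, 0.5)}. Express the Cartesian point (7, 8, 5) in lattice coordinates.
10b₁ + 4b₂ + 6b₃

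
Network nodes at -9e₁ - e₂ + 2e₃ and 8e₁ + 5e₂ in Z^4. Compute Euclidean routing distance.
18.1384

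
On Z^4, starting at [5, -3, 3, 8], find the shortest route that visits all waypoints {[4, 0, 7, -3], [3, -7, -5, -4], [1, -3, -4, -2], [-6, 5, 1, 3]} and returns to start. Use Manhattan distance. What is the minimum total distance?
100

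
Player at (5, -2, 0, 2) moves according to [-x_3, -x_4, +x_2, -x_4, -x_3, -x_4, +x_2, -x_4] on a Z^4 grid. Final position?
(5, 0, -2, -2)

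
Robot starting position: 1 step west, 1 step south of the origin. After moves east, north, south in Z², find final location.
(0, -1)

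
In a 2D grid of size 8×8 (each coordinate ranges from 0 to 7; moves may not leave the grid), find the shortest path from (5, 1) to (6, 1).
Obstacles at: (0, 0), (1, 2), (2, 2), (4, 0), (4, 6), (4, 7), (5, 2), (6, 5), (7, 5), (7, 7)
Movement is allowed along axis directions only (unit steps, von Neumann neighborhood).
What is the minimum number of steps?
1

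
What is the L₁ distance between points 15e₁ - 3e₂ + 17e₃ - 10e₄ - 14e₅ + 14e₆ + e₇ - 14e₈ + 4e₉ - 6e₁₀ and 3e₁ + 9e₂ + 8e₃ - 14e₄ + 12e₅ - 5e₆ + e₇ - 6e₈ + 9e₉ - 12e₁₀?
101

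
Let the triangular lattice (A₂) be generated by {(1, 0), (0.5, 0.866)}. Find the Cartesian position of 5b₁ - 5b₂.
(2.5, -4.33)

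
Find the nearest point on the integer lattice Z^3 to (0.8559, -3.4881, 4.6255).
(1, -3, 5)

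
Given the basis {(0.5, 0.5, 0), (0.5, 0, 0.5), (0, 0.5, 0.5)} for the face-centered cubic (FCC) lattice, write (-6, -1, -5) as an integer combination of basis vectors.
-2b₁ - 10b₂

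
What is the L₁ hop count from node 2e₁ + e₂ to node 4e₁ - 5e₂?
8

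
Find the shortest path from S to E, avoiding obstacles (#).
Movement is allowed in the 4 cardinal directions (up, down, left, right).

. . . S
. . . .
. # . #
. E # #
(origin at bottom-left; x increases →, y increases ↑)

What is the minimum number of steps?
7
(one shortest path: (3, 3) → (2, 3) → (1, 3) → (0, 3) → (0, 2) → (0, 1) → (0, 0) → (1, 0))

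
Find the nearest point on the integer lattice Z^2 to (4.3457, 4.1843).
(4, 4)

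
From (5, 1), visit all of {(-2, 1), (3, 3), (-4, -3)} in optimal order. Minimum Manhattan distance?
17
(one optimal route: (5, 1) → (3, 3) → (-2, 1) → (-4, -3))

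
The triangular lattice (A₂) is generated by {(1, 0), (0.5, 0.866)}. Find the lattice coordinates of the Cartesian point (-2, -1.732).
-b₁ - 2b₂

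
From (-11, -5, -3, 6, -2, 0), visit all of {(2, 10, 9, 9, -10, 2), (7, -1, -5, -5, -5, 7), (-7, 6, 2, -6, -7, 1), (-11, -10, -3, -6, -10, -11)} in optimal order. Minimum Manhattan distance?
165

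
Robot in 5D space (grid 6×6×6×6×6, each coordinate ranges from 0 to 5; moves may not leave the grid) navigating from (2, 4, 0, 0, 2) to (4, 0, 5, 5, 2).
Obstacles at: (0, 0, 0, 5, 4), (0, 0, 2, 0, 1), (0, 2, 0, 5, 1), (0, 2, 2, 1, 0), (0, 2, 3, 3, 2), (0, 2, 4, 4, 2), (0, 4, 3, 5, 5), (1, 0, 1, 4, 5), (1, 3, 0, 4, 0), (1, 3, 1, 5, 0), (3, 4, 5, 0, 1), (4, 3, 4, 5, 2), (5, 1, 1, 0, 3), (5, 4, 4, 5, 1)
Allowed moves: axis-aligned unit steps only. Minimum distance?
16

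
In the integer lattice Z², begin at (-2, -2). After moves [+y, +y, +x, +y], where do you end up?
(-1, 1)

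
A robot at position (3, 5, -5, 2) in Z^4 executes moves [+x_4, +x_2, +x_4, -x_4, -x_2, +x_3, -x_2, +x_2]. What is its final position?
(3, 5, -4, 3)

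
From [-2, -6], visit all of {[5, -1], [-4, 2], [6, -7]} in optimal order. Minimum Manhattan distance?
28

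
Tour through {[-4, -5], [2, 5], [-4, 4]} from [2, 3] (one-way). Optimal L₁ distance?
18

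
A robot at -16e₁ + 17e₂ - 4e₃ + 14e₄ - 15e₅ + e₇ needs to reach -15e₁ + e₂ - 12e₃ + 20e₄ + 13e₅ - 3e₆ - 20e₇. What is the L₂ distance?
39.8873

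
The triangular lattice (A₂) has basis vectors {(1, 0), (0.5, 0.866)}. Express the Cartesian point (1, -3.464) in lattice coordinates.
3b₁ - 4b₂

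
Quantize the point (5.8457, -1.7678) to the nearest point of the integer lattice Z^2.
(6, -2)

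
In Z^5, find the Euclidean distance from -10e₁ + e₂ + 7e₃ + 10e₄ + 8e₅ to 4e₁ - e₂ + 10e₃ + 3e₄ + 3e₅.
16.8226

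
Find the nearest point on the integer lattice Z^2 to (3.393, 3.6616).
(3, 4)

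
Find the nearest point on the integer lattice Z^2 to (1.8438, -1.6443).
(2, -2)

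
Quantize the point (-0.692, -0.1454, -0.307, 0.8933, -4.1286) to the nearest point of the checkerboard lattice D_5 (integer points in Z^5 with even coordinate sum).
(-1, 0, 0, 1, -4)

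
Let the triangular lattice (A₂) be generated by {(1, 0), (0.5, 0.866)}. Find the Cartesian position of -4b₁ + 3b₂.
(-2.5, 2.598)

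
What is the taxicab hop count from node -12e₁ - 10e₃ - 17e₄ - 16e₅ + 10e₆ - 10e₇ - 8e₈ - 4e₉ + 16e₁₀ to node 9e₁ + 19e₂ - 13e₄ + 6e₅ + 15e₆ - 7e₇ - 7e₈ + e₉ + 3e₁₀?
103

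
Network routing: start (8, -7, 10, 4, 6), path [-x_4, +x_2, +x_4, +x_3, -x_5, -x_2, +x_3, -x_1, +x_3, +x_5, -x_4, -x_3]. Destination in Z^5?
(7, -7, 12, 3, 6)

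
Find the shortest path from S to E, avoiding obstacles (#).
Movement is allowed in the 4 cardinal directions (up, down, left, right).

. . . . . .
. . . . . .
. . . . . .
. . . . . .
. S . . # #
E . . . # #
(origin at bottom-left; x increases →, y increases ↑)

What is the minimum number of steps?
2
(one shortest path: (1, 1) → (0, 1) → (0, 0))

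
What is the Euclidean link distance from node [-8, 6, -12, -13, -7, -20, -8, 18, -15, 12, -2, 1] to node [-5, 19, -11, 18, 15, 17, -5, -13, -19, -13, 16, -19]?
72.9932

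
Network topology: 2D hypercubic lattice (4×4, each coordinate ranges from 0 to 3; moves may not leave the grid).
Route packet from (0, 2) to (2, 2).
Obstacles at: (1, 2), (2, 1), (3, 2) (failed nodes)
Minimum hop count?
4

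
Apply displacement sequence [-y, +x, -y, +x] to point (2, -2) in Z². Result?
(4, -4)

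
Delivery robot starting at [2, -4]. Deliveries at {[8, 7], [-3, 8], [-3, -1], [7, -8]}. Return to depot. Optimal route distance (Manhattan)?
54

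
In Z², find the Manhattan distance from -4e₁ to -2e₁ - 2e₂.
4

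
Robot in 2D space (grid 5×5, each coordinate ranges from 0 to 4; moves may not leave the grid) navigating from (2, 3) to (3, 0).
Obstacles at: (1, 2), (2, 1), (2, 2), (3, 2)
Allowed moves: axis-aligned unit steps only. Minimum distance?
6
(one shortest path: (2, 3) → (3, 3) → (4, 3) → (4, 2) → (4, 1) → (3, 1) → (3, 0))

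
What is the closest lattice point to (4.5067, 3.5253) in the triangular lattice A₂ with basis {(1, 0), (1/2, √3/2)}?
(5, 3.464)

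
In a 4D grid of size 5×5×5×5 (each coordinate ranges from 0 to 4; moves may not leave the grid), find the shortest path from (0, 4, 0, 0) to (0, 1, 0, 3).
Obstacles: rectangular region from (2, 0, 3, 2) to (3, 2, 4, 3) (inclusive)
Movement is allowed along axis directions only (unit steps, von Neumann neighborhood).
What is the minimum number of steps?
6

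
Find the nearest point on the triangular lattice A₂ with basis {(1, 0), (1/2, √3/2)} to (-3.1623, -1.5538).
(-3, -1.732)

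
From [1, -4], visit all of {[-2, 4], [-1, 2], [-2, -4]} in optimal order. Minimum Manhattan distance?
13
(one optimal route: (1, -4) → (-2, -4) → (-1, 2) → (-2, 4))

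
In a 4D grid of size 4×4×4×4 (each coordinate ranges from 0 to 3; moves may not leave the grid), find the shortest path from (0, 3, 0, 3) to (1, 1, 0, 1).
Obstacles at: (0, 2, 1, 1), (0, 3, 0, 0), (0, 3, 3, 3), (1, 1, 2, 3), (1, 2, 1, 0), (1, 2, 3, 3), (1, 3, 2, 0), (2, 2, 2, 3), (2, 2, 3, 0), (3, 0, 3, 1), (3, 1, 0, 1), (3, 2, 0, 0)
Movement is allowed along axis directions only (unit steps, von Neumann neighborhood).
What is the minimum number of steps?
5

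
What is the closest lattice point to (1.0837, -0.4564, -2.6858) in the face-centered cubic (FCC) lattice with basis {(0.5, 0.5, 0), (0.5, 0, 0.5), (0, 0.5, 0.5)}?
(1, -0.5, -2.5)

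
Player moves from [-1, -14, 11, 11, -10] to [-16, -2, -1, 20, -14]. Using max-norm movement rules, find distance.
15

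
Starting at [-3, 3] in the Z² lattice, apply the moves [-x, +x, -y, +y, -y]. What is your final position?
(-3, 2)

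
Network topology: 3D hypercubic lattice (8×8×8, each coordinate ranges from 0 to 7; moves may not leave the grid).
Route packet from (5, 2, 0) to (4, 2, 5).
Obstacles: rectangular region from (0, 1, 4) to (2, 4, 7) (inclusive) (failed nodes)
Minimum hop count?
6
(one shortest path: (5, 2, 0) → (4, 2, 0) → (4, 2, 1) → (4, 2, 2) → (4, 2, 3) → (4, 2, 4) → (4, 2, 5))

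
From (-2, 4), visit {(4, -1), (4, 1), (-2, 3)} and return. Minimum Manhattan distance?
22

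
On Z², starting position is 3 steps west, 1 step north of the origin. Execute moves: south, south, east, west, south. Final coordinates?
(-3, -2)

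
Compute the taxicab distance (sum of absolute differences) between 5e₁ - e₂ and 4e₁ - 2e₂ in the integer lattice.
2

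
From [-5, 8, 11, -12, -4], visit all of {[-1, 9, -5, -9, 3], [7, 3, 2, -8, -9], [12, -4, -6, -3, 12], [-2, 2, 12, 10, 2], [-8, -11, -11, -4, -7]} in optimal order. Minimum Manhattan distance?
215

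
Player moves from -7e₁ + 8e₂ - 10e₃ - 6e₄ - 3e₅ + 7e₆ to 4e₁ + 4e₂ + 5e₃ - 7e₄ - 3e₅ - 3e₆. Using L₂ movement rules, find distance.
21.5174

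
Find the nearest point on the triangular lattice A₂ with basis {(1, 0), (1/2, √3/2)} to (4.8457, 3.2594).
(5, 3.464)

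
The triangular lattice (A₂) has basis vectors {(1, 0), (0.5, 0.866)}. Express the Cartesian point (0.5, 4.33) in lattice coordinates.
-2b₁ + 5b₂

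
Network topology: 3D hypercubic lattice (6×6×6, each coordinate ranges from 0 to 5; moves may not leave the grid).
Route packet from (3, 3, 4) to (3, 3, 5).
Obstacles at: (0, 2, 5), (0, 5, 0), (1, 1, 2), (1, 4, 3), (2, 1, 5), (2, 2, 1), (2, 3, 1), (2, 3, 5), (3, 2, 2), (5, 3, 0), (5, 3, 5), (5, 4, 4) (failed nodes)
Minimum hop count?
1
(one shortest path: (3, 3, 4) → (3, 3, 5))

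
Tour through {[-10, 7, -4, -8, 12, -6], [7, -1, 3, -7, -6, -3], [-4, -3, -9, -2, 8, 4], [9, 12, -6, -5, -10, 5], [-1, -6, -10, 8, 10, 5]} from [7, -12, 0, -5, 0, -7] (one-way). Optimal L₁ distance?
187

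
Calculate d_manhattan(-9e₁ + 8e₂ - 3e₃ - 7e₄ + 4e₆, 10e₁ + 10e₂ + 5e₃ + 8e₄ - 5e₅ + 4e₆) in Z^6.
49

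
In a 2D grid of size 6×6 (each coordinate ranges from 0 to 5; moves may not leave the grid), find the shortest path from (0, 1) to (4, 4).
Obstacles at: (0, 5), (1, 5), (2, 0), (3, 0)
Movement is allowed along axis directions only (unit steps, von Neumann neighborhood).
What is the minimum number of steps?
7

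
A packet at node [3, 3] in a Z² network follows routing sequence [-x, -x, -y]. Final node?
(1, 2)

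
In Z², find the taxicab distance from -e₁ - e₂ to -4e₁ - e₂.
3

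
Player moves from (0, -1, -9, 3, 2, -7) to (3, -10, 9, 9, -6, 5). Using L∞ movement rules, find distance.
18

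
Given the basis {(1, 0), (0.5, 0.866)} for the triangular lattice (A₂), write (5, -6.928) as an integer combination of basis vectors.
9b₁ - 8b₂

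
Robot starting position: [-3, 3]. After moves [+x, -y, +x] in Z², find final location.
(-1, 2)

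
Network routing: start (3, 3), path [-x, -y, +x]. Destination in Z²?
(3, 2)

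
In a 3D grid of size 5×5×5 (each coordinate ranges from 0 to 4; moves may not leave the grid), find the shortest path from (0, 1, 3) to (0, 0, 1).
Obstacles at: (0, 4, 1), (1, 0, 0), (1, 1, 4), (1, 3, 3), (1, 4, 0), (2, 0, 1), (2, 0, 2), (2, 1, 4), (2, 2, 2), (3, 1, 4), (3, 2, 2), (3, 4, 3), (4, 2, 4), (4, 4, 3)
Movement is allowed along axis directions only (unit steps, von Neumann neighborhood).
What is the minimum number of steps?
3
(one shortest path: (0, 1, 3) → (0, 0, 3) → (0, 0, 2) → (0, 0, 1))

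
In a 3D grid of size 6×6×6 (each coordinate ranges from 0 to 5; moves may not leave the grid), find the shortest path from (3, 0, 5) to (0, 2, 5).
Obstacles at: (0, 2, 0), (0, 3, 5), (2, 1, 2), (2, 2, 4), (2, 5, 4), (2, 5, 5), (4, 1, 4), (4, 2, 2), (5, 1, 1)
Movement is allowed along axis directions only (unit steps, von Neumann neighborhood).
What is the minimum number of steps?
5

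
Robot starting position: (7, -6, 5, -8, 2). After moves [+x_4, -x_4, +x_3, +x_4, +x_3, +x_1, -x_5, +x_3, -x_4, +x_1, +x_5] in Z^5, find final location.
(9, -6, 8, -8, 2)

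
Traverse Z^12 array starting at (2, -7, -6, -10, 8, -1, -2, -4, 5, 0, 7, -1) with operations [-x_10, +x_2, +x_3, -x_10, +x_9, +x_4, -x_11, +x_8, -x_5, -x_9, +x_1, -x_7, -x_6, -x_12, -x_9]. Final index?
(3, -6, -5, -9, 7, -2, -3, -3, 4, -2, 6, -2)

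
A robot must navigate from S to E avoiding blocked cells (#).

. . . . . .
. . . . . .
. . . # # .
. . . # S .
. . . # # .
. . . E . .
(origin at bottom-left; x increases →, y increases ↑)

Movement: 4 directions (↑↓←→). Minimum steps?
5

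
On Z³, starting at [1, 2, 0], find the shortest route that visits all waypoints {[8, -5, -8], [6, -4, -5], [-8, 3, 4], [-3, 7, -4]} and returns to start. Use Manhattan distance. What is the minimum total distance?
80
(one optimal route: (1, 2, 0) → (8, -5, -8) → (6, -4, -5) → (-3, 7, -4) → (-8, 3, 4) → (1, 2, 0))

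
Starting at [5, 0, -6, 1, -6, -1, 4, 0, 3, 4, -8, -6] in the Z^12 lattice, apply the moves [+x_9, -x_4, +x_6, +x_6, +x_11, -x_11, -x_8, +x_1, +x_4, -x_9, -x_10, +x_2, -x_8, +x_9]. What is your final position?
(6, 1, -6, 1, -6, 1, 4, -2, 4, 3, -8, -6)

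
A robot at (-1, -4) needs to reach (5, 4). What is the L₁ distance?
14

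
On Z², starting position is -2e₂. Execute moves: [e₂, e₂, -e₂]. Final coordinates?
(0, -1)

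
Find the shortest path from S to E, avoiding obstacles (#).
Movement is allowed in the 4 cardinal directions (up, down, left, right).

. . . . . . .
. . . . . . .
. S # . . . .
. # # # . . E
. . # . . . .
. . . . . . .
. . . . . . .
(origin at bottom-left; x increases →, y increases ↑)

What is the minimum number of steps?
8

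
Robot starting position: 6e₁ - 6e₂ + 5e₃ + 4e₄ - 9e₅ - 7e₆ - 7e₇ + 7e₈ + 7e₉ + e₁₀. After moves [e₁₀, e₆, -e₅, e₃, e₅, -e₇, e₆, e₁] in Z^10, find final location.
(7, -6, 6, 4, -9, -5, -8, 7, 7, 2)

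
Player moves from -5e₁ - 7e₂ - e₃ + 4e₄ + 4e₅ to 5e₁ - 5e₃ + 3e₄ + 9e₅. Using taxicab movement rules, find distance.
27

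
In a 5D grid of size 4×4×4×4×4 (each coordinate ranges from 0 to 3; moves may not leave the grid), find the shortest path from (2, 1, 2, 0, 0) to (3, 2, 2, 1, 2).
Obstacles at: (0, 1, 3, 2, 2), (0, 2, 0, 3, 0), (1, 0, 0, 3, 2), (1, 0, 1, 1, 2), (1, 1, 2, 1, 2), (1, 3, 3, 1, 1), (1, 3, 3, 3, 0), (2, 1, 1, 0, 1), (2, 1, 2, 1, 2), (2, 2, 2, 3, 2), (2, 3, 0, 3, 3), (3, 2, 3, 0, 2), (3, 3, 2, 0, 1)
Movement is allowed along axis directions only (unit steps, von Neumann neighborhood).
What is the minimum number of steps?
5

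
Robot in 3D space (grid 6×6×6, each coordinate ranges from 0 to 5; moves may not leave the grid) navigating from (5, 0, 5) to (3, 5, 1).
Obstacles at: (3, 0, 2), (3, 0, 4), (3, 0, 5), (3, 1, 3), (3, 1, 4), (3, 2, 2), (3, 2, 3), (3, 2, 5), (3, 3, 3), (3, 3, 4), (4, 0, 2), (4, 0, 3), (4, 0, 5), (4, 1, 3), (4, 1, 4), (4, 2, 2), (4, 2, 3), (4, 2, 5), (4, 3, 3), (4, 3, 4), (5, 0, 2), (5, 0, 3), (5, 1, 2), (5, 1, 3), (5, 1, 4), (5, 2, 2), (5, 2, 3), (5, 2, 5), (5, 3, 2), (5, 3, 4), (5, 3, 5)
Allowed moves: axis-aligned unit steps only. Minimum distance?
13
(one shortest path: (5, 0, 5) → (5, 1, 5) → (4, 1, 5) → (3, 1, 5) → (2, 1, 5) → (2, 2, 5) → (2, 3, 5) → (3, 3, 5) → (3, 4, 5) → (3, 5, 5) → (3, 5, 4) → (3, 5, 3) → (3, 5, 2) → (3, 5, 1))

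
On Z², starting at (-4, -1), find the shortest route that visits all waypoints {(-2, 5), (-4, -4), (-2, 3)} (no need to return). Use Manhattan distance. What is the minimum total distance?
14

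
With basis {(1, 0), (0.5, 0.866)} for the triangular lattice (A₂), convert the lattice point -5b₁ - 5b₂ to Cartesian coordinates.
(-7.5, -4.33)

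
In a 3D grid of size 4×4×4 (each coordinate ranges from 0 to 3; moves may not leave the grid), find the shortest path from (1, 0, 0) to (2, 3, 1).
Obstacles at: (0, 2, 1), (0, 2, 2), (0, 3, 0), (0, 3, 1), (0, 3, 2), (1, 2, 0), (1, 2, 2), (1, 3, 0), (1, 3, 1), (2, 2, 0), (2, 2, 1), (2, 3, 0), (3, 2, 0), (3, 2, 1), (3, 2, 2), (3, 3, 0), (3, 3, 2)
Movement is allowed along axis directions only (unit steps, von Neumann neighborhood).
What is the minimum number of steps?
7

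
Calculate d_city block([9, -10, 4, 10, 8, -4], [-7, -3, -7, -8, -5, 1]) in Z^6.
70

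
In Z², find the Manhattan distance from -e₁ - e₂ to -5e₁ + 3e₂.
8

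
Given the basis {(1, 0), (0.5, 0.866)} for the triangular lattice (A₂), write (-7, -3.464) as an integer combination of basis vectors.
-5b₁ - 4b₂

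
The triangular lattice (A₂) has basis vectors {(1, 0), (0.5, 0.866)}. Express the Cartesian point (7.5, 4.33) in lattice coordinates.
5b₁ + 5b₂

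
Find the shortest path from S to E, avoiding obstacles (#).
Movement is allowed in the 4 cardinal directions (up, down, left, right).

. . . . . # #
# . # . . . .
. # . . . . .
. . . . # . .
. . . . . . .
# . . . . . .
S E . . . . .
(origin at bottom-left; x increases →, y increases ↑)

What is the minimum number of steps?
1
(one shortest path: (0, 0) → (1, 0))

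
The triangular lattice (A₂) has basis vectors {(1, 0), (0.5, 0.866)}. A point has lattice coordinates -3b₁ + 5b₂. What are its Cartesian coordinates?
(-0.5, 4.33)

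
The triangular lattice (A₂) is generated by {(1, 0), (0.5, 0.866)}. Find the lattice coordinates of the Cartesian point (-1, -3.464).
b₁ - 4b₂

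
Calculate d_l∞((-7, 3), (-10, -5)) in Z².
8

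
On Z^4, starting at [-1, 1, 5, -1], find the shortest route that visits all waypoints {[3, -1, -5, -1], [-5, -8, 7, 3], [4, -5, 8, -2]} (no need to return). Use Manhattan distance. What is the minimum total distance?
53
(one optimal route: (-1, 1, 5, -1) → (3, -1, -5, -1) → (4, -5, 8, -2) → (-5, -8, 7, 3))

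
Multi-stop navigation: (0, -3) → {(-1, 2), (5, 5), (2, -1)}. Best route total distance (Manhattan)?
19
(one optimal route: (0, -3) → (2, -1) → (-1, 2) → (5, 5))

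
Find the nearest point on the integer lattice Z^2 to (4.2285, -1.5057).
(4, -2)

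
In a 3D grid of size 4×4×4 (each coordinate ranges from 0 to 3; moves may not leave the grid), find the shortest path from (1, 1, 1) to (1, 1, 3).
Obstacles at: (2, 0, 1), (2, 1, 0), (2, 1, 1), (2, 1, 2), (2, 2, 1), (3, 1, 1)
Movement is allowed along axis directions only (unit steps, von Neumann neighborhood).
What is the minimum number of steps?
2
(one shortest path: (1, 1, 1) → (1, 1, 2) → (1, 1, 3))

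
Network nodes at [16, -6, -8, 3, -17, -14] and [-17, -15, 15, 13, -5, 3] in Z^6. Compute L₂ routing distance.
47.244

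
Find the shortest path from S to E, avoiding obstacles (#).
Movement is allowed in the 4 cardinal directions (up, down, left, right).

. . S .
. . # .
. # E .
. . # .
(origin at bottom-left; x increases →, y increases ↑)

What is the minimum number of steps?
4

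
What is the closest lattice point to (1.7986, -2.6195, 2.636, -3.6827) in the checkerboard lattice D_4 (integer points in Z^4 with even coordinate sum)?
(2, -3, 3, -4)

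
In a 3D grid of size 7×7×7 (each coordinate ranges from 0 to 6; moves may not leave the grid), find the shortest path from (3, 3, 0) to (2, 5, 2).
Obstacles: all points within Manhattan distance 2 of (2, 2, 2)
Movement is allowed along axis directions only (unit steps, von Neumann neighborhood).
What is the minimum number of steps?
5
(one shortest path: (3, 3, 0) → (2, 3, 0) → (2, 4, 0) → (2, 5, 0) → (2, 5, 1) → (2, 5, 2))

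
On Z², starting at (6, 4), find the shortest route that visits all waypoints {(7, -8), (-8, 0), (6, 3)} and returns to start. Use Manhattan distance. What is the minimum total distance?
54
(one optimal route: (6, 4) → (7, -8) → (-8, 0) → (6, 3) → (6, 4))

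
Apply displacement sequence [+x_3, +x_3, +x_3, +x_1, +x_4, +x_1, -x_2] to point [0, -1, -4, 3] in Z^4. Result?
(2, -2, -1, 4)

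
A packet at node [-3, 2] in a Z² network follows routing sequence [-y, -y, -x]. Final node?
(-4, 0)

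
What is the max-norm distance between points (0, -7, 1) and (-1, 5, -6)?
12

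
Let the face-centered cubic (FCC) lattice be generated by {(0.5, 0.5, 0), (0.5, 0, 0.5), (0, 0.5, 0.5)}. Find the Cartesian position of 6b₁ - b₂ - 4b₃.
(2.5, 1, -2.5)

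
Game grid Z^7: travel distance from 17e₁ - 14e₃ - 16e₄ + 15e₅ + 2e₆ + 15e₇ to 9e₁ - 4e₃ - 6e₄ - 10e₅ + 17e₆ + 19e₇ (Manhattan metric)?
72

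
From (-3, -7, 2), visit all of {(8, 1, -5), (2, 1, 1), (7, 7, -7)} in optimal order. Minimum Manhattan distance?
35
(one optimal route: (-3, -7, 2) → (2, 1, 1) → (8, 1, -5) → (7, 7, -7))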